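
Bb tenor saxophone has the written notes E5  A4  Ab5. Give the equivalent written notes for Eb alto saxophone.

B4 E4 Eb5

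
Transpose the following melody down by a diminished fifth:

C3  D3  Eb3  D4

F#2 G#2 A2 G#3

C3 → F#2
D3 → G#2
Eb3 → A2
D4 → G#3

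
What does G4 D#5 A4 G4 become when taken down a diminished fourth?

G4 to D#4
D#5 to A##4
A4 to E#4
G4 to D#4

D#4 A##4 E#4 D#4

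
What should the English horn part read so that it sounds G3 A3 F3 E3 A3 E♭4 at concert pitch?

The English horn sounds a perfect fifth below written, so the written part must be a perfect fifth above concert — transpose each note up.
G3 -> D4
A3 -> E4
F3 -> C4
E3 -> B3
A3 -> E4
Eb4 -> Bb4

D4 E4 C4 B3 E4 Bb4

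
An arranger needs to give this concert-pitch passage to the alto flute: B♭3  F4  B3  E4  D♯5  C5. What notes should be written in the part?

Eb4 Bb4 E4 A4 G#5 F5

The alto flute sounds a perfect fourth below written, so the written part must be a perfect fourth above concert — transpose each note up.
Bb3 -> Eb4
F4 -> Bb4
B3 -> E4
E4 -> A4
D#5 -> G#5
C5 -> F5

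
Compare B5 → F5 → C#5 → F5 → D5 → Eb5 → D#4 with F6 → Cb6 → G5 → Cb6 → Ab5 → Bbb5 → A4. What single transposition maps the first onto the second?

Take the first pair: B5 → F6. B to F spans 5 letter names, so the interval is some kind of fifth.
B5 to F6 is 6 semitones, which makes it a diminished fifth; the second version is higher, so the direction is up.
Checking another pair — D#4 → A4 — gives the same interval.

up a diminished fifth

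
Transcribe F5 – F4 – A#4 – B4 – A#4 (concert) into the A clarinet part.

Written C4 sounds as A3 on the A clarinet, so concert pitches are written a minor third up.
F5 gives Ab5
F4 gives Ab4
A#4 gives C#5
B4 gives D5
A#4 gives C#5

Ab5 Ab4 C#5 D5 C#5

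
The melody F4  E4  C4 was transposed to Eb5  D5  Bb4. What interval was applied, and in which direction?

From F4 to Eb5 is 7 letter names — a seventh of some quality.
F4 to Eb5 is 10 semitones, which makes it a minor seventh; the second version is higher, so the direction is up.
Checking another pair — C4 → Bb4 — gives the same interval.

up a minor seventh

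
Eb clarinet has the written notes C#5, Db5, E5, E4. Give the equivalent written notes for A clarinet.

G5 Abb5 Bb5 Bb4

First find concert pitch: the Eb clarinet sounds a minor third above written, so C#5 Db5 E5 E4 sounds E5 Fb5 G5 G4.
Then write for A clarinet: it sounds a minor third below written, so the part must be a minor third above concert.
E5 → G5
Fb5 → Abb5
G5 → Bb5
G4 → Bb4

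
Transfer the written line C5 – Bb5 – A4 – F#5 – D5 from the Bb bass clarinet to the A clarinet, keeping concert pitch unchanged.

Db4 Cb5 Bb3 G4 Eb4

First find concert pitch: the Bb bass clarinet sounds a major ninth below written, so C5 Bb5 A4 F#5 D5 sounds Bb3 Ab4 G3 E4 C4.
Then write for A clarinet: it sounds a minor third below written, so the part must be a minor third above concert.
Bb3 → Db4
Ab4 → Cb5
G3 → Bb3
E4 → G4
C4 → Eb4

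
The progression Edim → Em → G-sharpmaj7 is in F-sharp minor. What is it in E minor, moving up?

F-sharp minor up to E minor is a minor seventh; each chord root moves by that interval while the quality stays the same.
Edim: root E up a minor seventh → D, giving Ddim.
Em: root E up a minor seventh → D, giving Dm.
G-sharpmaj7: root G-sharp up a minor seventh → F#, giving F#maj7.

Ddim Dm F#maj7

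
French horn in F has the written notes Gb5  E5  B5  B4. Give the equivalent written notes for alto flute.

First find concert pitch: the French horn in F sounds a perfect fifth below written, so Gb5 E5 B5 B4 sounds Cb5 A4 E5 E4.
Then write for alto flute: it sounds a perfect fourth below written, so the part must be a perfect fourth above concert.
Cb5 → Fb5
A4 → D5
E5 → A5
E4 → A4

Fb5 D5 A5 A4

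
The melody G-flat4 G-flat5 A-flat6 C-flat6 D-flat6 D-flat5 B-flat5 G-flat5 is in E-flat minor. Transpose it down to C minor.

From E-flat down to C is a minor third; apply that to each pitch.
Gb4 becomes Eb4
Gb5 becomes Eb5
Ab6 becomes F6
Cb6 becomes Ab5
Db6 becomes Bb5
Db5 becomes Bb4
Bb5 becomes G5
Gb5 becomes Eb5

Eb4 Eb5 F6 Ab5 Bb5 Bb4 G5 Eb5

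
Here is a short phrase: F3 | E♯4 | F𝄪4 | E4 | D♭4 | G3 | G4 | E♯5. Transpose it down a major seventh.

A major seventh down from F3 gives Gb2.
E#4: a seventh down reaches F, and 11 semitones makes it F#3.
F##4 down a major seventh is G#3.
E4 down a major seventh is F3.
Db4: a seventh down reaches E, and 11 semitones makes it Ebb3.
A major seventh down from G3 gives Ab2.
A major seventh down from G4 gives Ab3.
E#5 down a major seventh is F#4.

Gb2 F#3 G#3 F3 Ebb3 Ab2 Ab3 F#4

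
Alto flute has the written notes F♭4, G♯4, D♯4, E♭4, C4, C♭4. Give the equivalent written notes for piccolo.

First find concert pitch: the alto flute sounds a perfect fourth below written, so F♭4 G♯4 D♯4 E♭4 C4 C♭4 sounds Cb4 D#4 A#3 Bb3 G3 Gb3.
Then write for piccolo: it sounds a perfect octave above written, so the part must be a perfect octave below concert.
Cb4 → Cb3
D#4 → D#3
A#3 → A#2
Bb3 → Bb2
G3 → G2
Gb3 → Gb2

Cb3 D#3 A#2 Bb2 G2 Gb2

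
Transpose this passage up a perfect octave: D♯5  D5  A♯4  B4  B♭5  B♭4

D#6 D6 A#5 B5 Bb6 Bb5

D#5 to D#6
D5 to D6
A#4 to A#5
B4 to B5
Bb5 to Bb6
Bb4 to Bb5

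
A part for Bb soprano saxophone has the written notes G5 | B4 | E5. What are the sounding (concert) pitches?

F5 A4 D5

Written C4 on the Bb soprano saxophone sounds as Bb3, a major second lower; apply that shift to every note.
G5 to F5
B4 to A4
E5 to D5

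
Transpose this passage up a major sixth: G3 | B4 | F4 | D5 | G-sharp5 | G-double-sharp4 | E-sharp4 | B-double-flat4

A major sixth up from G3 gives E4.
B4: a sixth up reaches G, and 9 semitones makes it G#5.
A major sixth up from F4 gives D5.
A major sixth up from D5 gives B5.
A major sixth up from G#5 gives E#6.
A major sixth up from G##4 gives E##5.
A major sixth up from E#4 gives C##5.
A major sixth up from Bbb4 gives Gb5.

E4 G#5 D5 B5 E#6 E##5 C##5 Gb5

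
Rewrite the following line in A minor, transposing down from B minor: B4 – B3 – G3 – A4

A4 A3 F3 G4

B minor to A minor down is a major second, so every note moves down by that interval.
B4 becomes A4
B3 becomes A3
G3 becomes F3
A4 becomes G4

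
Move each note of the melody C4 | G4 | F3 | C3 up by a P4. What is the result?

F4 C5 Bb3 F3

C4: a fourth up reaches F, and 5 semitones makes it F4.
G4: a fourth up reaches C, and 5 semitones makes it C5.
F3 up a perfect fourth is Bb3.
C3: a fourth up reaches F, and 5 semitones makes it F3.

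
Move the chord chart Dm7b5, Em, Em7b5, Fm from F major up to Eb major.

Cm7b5 Dm Dm7b5 Ebm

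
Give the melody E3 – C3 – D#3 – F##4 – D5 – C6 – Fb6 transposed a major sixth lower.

G2 Eb2 F#2 A#3 F4 Eb5 Abb5

E3 down a major sixth is G2.
C3 down a major sixth is Eb2.
D#3: a sixth down reaches F, and 9 semitones makes it F#2.
F##4 down a major sixth is A#3.
D5: a sixth down reaches F, and 9 semitones makes it F4.
C6: a sixth down reaches E, and 9 semitones makes it Eb5.
A major sixth down from Fb6 gives Abb5.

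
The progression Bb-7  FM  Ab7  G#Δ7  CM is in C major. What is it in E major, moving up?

D-7 AM C7 B#Δ7 EM

C major up to E major is a major third; each chord root moves by that interval while the quality stays the same.
Bb-7: root Bb up a major third → D, giving D-7.
FM: root F up a major third → A, giving AM.
Ab7: root Ab up a major third → C, giving C7.
G#Δ7: root G# up a major third → B#, giving B#Δ7.
CM: root C up a major third → E, giving EM.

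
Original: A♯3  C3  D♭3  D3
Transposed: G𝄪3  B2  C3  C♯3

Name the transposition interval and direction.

down a minor second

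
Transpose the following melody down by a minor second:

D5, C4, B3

D5 to C#5
C4 to B3
B3 to A#3

C#5 B3 A#3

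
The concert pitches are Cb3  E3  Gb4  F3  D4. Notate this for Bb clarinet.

Written C4 sounds as Bb3 on the Bb clarinet, so concert pitches are written a major second up.
Cb3 becomes Db3
E3 becomes F#3
Gb4 becomes Ab4
F3 becomes G3
D4 becomes E4

Db3 F#3 Ab4 G3 E4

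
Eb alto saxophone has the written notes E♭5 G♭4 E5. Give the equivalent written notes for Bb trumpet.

Ab4 Cb4 A4

First find concert pitch: the Eb alto saxophone sounds a major sixth below written, so E♭5 G♭4 E5 sounds Gb4 Bbb3 G4.
Then write for Bb trumpet: it sounds a major second below written, so the part must be a major second above concert.
Gb4 → Ab4
Bbb3 → Cb4
G4 → A4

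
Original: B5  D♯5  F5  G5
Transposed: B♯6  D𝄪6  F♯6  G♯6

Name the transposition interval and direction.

up an augmented octave

Take the first pair: B5 → B#6. B to B spans 8 letter names, so the interval is some kind of octave.
B5 to B#6 is 13 semitones, which makes it an augmented octave; the second version is higher, so the direction is up.
Checking another pair — G5 → G#6 — gives the same interval.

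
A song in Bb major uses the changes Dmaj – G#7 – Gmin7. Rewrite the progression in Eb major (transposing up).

Bb major up to Eb major is a perfect fourth; each chord root moves by that interval while the quality stays the same.
Dmaj: root D up a perfect fourth → G, giving Gmaj.
G#7: root G# up a perfect fourth → C#, giving C#7.
Gmin7: root G up a perfect fourth → C, giving Cmin7.

Gmaj C#7 Cmin7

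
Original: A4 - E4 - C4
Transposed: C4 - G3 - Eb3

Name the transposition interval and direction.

down a major sixth

From A4 to C4 is 6 letter names — a sixth of some quality.
C4 to A4 is 9 semitones, which makes it a major sixth; the second version is lower, so the direction is down.
Checking another pair — C4 → Eb3 — gives the same interval.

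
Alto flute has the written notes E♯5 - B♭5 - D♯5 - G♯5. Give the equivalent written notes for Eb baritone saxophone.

G##6 D7 F##6 B#6

First find concert pitch: the alto flute sounds a perfect fourth below written, so E♯5 B♭5 D♯5 G♯5 sounds B#4 F5 A#4 D#5.
Then write for Eb baritone saxophone: it sounds a major thirteenth below written, so the part must be a major thirteenth above concert.
B#4 → G##6
F5 → D7
A#4 → F##6
D#5 → B#6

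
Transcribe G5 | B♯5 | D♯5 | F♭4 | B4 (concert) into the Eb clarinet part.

Written C4 sounds as Eb4 on the Eb clarinet, so concert pitches are written a minor third down.
G5 -> E5
B#5 -> G##5
D#5 -> B#4
Fb4 -> Db4
B4 -> G#4

E5 G##5 B#4 Db4 G#4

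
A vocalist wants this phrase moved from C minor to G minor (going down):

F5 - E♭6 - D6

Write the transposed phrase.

From C down to G is a perfect fourth; apply that to each pitch.
F5 → C5
Eb6 → Bb5
D6 → A5

C5 Bb5 A5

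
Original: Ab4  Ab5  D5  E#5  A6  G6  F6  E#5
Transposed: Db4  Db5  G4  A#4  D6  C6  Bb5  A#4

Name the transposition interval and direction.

down a perfect fifth

Take the first pair: Ab4 → Db4. A to D spans 5 letter names, so the interval is some kind of fifth.
Db4 to Ab4 is 7 semitones, which makes it a perfect fifth; the second version is lower, so the direction is down.
Checking another pair — E#5 → A#4 — gives the same interval.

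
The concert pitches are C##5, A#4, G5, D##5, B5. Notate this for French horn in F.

G##5 E#5 D6 A##5 F#6

Written C4 sounds as F3 on the French horn in F, so concert pitches are written a perfect fifth up.
C##5 gives G##5
A#4 gives E#5
G5 gives D6
D##5 gives A##5
B5 gives F#6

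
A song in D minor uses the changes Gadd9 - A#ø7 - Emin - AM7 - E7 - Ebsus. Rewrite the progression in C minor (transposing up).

D minor up to C minor is a minor seventh; each chord root moves by that interval while the quality stays the same.
Gadd9: root G up a minor seventh → F, giving Fadd9.
A#ø7: root A# up a minor seventh → G#, giving G#ø7.
Emin: root E up a minor seventh → D, giving Dmin.
AM7: root A up a minor seventh → G, giving GM7.
E7: root E up a minor seventh → D, giving D7.
Ebsus: root Eb up a minor seventh → Db, giving Dbsus.

Fadd9 G#ø7 Dmin GM7 D7 Dbsus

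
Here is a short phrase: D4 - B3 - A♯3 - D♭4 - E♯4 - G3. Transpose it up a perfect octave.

D5 B4 A#4 Db5 E#5 G4

D4 becomes D5
B3 becomes B4
A#3 becomes A#4
Db4 becomes Db5
E#4 becomes E#5
G3 becomes G4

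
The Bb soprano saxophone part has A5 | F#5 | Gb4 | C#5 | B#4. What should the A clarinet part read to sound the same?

First find concert pitch: the Bb soprano saxophone sounds a major second below written, so A5 F#5 Gb4 C#5 B#4 sounds G5 E5 Fb4 B4 A#4.
Then write for A clarinet: it sounds a minor third below written, so the part must be a minor third above concert.
G5 → Bb5
E5 → G5
Fb4 → Abb4
B4 → D5
A#4 → C#5

Bb5 G5 Abb4 D5 C#5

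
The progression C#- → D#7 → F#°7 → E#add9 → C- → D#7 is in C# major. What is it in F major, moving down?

F- G7 Bb°7 Aadd9 Fb- G7

C# major down to F major is an augmented fifth; each chord root moves by that interval while the quality stays the same.
C#-: root C# down an augmented fifth → F, giving F-.
D#7: root D# down an augmented fifth → G, giving G7.
F#°7: root F# down an augmented fifth → Bb, giving Bb°7.
E#add9: root E# down an augmented fifth → A, giving Aadd9.
C-: root C down an augmented fifth → Fb, giving Fb-.
D#7: root D# down an augmented fifth → G, giving G7.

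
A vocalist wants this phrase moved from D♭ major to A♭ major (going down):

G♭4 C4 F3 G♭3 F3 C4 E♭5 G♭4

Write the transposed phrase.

Db4 G3 C3 Db3 C3 G3 Bb4 Db4

D♭ major to A♭ major down is a perfect fourth, so every note moves down by that interval.
Gb4 -> Db4
C4 -> G3
F3 -> C3
Gb3 -> Db3
F3 -> C3
C4 -> G3
Eb5 -> Bb4
Gb4 -> Db4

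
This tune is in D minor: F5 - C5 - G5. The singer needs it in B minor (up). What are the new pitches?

D6 A5 E6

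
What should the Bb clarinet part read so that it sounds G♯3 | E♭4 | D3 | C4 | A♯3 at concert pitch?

A#3 F4 E3 D4 B#3

Written C4 sounds as Bb3 on the Bb clarinet, so concert pitches are written a major second up.
G#3 gives A#3
Eb4 gives F4
D3 gives E3
C4 gives D4
A#3 gives B#3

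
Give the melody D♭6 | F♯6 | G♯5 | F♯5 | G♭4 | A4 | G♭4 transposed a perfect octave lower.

Db5 F#5 G#4 F#4 Gb3 A3 Gb3

Db6 gives Db5
F#6 gives F#5
G#5 gives G#4
F#5 gives F#4
Gb4 gives Gb3
A4 gives A3
Gb4 gives Gb3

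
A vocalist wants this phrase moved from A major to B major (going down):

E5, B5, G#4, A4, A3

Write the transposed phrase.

A major to B major down is a minor seventh, so every note moves down by that interval.
E5 → F#4
B5 → C#5
G#4 → A#3
A4 → B3
A3 → B2

F#4 C#5 A#3 B3 B2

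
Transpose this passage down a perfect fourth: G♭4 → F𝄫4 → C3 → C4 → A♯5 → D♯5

A perfect fourth down from Gb4 gives Db4.
Fbb4 down a perfect fourth is Cbb4.
C3: a fourth down reaches G, and 5 semitones makes it G2.
C4 down a perfect fourth is G3.
A#5 down a perfect fourth is E#5.
D#5 down a perfect fourth is A#4.

Db4 Cbb4 G2 G3 E#5 A#4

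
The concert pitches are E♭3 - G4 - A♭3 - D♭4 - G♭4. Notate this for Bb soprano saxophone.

Written C4 sounds as Bb3 on the Bb soprano saxophone, so concert pitches are written a major second up.
Eb3 gives F3
G4 gives A4
Ab3 gives Bb3
Db4 gives Eb4
Gb4 gives Ab4

F3 A4 Bb3 Eb4 Ab4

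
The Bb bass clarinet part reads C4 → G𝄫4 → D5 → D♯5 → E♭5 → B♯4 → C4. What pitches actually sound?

Bb2 Fbb3 C4 C#4 Db4 A#3 Bb2

Written C4 on the Bb bass clarinet sounds as Bb2, a major ninth lower; apply that shift to every note.
C4 becomes Bb2
Gbb4 becomes Fbb3
D5 becomes C4
D#5 becomes C#4
Eb5 becomes Db4
B#4 becomes A#3
C4 becomes Bb2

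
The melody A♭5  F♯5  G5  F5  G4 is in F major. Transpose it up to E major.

G6 E#6 F#6 E6 F#5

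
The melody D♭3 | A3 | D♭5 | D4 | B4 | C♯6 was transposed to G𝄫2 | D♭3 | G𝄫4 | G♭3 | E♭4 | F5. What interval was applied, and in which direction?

down an augmented fifth

From Db3 to Gbb2 is 5 letter names — a fifth of some quality.
Gbb2 to Db3 is 8 semitones, which makes it an augmented fifth; the second version is lower, so the direction is down.
Checking another pair — C#6 → F5 — gives the same interval.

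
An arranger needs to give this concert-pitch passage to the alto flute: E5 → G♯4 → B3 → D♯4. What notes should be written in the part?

The alto flute sounds a perfect fourth below written, so the written part must be a perfect fourth above concert — transpose each note up.
E5 to A5
G#4 to C#5
B3 to E4
D#4 to G#4

A5 C#5 E4 G#4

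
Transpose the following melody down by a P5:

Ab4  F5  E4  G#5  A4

Db4 Bb4 A3 C#5 D4

Ab4 to Db4
F5 to Bb4
E4 to A3
G#5 to C#5
A4 to D4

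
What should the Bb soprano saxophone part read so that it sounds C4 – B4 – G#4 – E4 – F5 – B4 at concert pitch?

D4 C#5 A#4 F#4 G5 C#5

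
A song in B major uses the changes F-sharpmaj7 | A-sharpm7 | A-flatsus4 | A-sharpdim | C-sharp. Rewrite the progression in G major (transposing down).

B major down to G major is a major third; each chord root moves by that interval while the quality stays the same.
F-sharpmaj7: root F-sharp down a major third → D, giving Dmaj7.
A-sharpm7: root A-sharp down a major third → F#, giving F#m7.
A-flatsus4: root A-flat down a major third → Fb, giving Fbsus4.
A-sharpdim: root A-sharp down a major third → F#, giving F#dim.
C-sharp: root C-sharp down a major third → A, giving A.

Dmaj7 F#m7 Fbsus4 F#dim A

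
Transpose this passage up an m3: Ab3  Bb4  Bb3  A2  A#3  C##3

Cb4 Db5 Db4 C3 C#4 E#3

Ab3 gives Cb4
Bb4 gives Db5
Bb3 gives Db4
A2 gives C3
A#3 gives C#4
C##3 gives E#3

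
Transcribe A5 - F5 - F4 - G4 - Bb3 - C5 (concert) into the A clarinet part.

C6 Ab5 Ab4 Bb4 Db4 Eb5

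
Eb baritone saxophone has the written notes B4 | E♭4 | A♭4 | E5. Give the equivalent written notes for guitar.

D4 Gb3 Cb4 G4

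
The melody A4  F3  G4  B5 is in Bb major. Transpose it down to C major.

B3 G2 A3 C#5

Bb major to C major down is a minor seventh, so every note moves down by that interval.
A4 → B3
F3 → G2
G4 → A3
B5 → C#5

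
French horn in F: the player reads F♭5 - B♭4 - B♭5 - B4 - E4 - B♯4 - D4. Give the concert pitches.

Written C4 on the French horn in F sounds as F3, a perfect fifth lower; apply that shift to every note.
Fb5 -> Bbb4
Bb4 -> Eb4
Bb5 -> Eb5
B4 -> E4
E4 -> A3
B#4 -> E#4
D4 -> G3

Bbb4 Eb4 Eb5 E4 A3 E#4 G3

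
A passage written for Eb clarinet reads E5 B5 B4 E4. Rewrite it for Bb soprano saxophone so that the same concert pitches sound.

A5 E6 E5 A4

First find concert pitch: the Eb clarinet sounds a minor third above written, so E5 B5 B4 E4 sounds G5 D6 D5 G4.
Then write for Bb soprano saxophone: it sounds a major second below written, so the part must be a major second above concert.
G5 → A5
D6 → E6
D5 → E5
G4 → A4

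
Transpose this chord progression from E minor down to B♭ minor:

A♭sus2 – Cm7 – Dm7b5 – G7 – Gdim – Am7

E minor down to B♭ minor is an augmented fourth; each chord root moves by that interval while the quality stays the same.
A♭sus2: root A♭ down an augmented fourth → Ebb, giving Ebbsus2.
Cm7: root C down an augmented fourth → Gb, giving Gbm7.
Dm7b5: root D down an augmented fourth → Ab, giving Abm7b5.
G7: root G down an augmented fourth → Db, giving Db7.
Gdim: root G down an augmented fourth → Db, giving Dbdim.
Am7: root A down an augmented fourth → Eb, giving Ebm7.

Ebbsus2 Gbm7 Abm7b5 Db7 Dbdim Ebm7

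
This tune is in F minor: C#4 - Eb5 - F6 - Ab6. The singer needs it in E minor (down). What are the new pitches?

B#3 D5 E6 G6

F minor to E minor down is a minor second, so every note moves down by that interval.
C#4 gives B#3
Eb5 gives D5
F6 gives E6
Ab6 gives G6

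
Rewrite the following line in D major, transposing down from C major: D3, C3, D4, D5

E2 D2 E3 E4

C major to D major down is a minor seventh, so every note moves down by that interval.
D3 -> E2
C3 -> D2
D4 -> E3
D5 -> E4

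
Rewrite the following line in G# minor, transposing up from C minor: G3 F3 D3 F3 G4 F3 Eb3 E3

C minor to G# minor up is an augmented fifth, so every note moves up by that interval.
G3 -> D#4
F3 -> C#4
D3 -> A#3
F3 -> C#4
G4 -> D#5
F3 -> C#4
Eb3 -> B3
E3 -> B#3

D#4 C#4 A#3 C#4 D#5 C#4 B3 B#3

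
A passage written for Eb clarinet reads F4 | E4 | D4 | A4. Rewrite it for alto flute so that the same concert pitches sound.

Db5 C5 Bb4 F5

First find concert pitch: the Eb clarinet sounds a minor third above written, so F4 E4 D4 A4 sounds Ab4 G4 F4 C5.
Then write for alto flute: it sounds a perfect fourth below written, so the part must be a perfect fourth above concert.
Ab4 → Db5
G4 → C5
F4 → Bb4
C5 → F5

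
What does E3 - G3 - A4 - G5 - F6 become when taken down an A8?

E3: an octave down reaches E, and 13 semitones makes it Eb2.
An augmented octave down from G3 gives Gb2.
A4: an octave down reaches A, and 13 semitones makes it Ab3.
G5 down an augmented octave is Gb4.
F6: an octave down reaches F, and 13 semitones makes it Fb5.

Eb2 Gb2 Ab3 Gb4 Fb5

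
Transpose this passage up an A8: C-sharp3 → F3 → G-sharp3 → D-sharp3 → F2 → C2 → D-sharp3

C##4 F#4 G##4 D##4 F#3 C#3 D##4

C#3 up an augmented octave is C##4.
F3 up an augmented octave is F#4.
G#3: an octave up reaches G, and 13 semitones makes it G##4.
An augmented octave up from D#3 gives D##4.
F2: an octave up reaches F, and 13 semitones makes it F#3.
An augmented octave up from C2 gives C#3.
D#3 up an augmented octave is D##4.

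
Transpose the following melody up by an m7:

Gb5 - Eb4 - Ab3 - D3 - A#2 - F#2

Fb6 Db5 Gb4 C4 G#3 E3

Gb5: a seventh up reaches F, and 10 semitones makes it Fb6.
A minor seventh up from Eb4 gives Db5.
A minor seventh up from Ab3 gives Gb4.
D3 up a minor seventh is C4.
A#2 up a minor seventh is G#3.
A minor seventh up from F#2 gives E3.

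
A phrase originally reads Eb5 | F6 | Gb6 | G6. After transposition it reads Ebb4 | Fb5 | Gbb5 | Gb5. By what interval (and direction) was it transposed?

down an augmented octave

Take the first pair: Eb5 → Ebb4. E to E spans 8 letter names, so the interval is some kind of octave.
Ebb4 to Eb5 is 13 semitones, which makes it an augmented octave; the second version is lower, so the direction is down.
Checking another pair — G6 → Gb5 — gives the same interval.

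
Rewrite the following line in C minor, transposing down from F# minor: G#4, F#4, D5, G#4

From F# down to C is an augmented fourth; apply that to each pitch.
G#4 to D4
F#4 to C4
D5 to Ab4
G#4 to D4

D4 C4 Ab4 D4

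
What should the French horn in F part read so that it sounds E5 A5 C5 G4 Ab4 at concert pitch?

B5 E6 G5 D5 Eb5

The French horn in F sounds a perfect fifth below written, so the written part must be a perfect fifth above concert — transpose each note up.
E5 gives B5
A5 gives E6
C5 gives G5
G4 gives D5
Ab4 gives Eb5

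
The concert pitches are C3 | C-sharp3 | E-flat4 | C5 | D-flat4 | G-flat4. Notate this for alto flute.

F3 F#3 Ab4 F5 Gb4 Cb5

Written C4 sounds as G3 on the alto flute, so concert pitches are written a perfect fourth up.
C3 becomes F3
C#3 becomes F#3
Eb4 becomes Ab4
C5 becomes F5
Db4 becomes Gb4
Gb4 becomes Cb5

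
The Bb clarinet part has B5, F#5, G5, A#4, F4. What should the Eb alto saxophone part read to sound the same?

F#6 C#6 D6 E#5 C5

First find concert pitch: the Bb clarinet sounds a major second below written, so B5 F#5 G5 A#4 F4 sounds A5 E5 F5 G#4 Eb4.
Then write for Eb alto saxophone: it sounds a major sixth below written, so the part must be a major sixth above concert.
A5 → F#6
E5 → C#6
F5 → D6
G#4 → E#5
Eb4 → C5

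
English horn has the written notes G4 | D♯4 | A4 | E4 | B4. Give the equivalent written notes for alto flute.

F4 C#4 G4 D4 A4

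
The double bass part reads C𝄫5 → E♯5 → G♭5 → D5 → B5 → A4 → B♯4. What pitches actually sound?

Cbb4 E#4 Gb4 D4 B4 A3 B#3

Written C4 on the double bass sounds as C3, a perfect octave lower; apply that shift to every note.
Cbb5 becomes Cbb4
E#5 becomes E#4
Gb5 becomes Gb4
D5 becomes D4
B5 becomes B4
A4 becomes A3
B#4 becomes B#3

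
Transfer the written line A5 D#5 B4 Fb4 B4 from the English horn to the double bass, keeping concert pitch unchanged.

First find concert pitch: the English horn sounds a perfect fifth below written, so A5 D#5 B4 Fb4 B4 sounds D5 G#4 E4 Bbb3 E4.
Then write for double bass: it sounds a perfect octave below written, so the part must be a perfect octave above concert.
D5 → D6
G#4 → G#5
E4 → E5
Bbb3 → Bbb4
E4 → E5

D6 G#5 E5 Bbb4 E5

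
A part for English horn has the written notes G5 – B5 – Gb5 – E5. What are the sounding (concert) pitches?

C5 E5 Cb5 A4

Written C4 on the English horn sounds as F3, a perfect fifth lower; apply that shift to every note.
G5 becomes C5
B5 becomes E5
Gb5 becomes Cb5
E5 becomes A4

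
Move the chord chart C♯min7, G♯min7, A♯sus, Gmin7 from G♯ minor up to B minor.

Emin7 Bmin7 C#sus Bbmin7

G♯ minor up to B minor is a minor third; each chord root moves by that interval while the quality stays the same.
C♯min7: root C♯ up a minor third → E, giving Emin7.
G♯min7: root G♯ up a minor third → B, giving Bmin7.
A♯sus: root A♯ up a minor third → C#, giving C#sus.
Gmin7: root G up a minor third → Bb, giving Bbmin7.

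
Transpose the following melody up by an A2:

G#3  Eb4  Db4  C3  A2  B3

A##3 F#4 E4 D#3 B#2 C##4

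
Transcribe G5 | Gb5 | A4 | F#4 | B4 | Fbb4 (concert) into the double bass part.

G6 Gb6 A5 F#5 B5 Fbb5

Written C4 sounds as C3 on the double bass, so concert pitches are written a perfect octave up.
G5 becomes G6
Gb5 becomes Gb6
A4 becomes A5
F#4 becomes F#5
B4 becomes B5
Fbb4 becomes Fbb5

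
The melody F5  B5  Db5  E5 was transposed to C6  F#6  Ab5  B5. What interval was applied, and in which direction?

up a perfect fifth

Take the first pair: F5 → C6. F to C spans 5 letter names, so the interval is some kind of fifth.
F5 to C6 is 7 semitones, which makes it a perfect fifth; the second version is higher, so the direction is up.
Checking another pair — E5 → B5 — gives the same interval.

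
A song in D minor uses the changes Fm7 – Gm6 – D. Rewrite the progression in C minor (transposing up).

Ebm7 Fm6 C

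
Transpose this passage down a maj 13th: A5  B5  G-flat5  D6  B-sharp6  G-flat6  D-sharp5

C4 D4 Bbb3 F4 D#5 Bbb4 F#3

A5 to C4
B5 to D4
Gb5 to Bbb3
D6 to F4
B#6 to D#5
Gb6 to Bbb4
D#5 to F#3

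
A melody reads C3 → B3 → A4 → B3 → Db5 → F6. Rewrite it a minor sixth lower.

E2 D#3 C#4 D#3 F4 A5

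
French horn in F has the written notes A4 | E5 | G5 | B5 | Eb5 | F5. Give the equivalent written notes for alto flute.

G4 D5 F5 A5 Db5 Eb5

First find concert pitch: the French horn in F sounds a perfect fifth below written, so A4 E5 G5 B5 Eb5 F5 sounds D4 A4 C5 E5 Ab4 Bb4.
Then write for alto flute: it sounds a perfect fourth below written, so the part must be a perfect fourth above concert.
D4 → G4
A4 → D5
C5 → F5
E5 → A5
Ab4 → Db5
Bb4 → Eb5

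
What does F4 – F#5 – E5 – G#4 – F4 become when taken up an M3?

A4 A#5 G#5 B#4 A4

F4 up a major third is A4.
F#5: a third up reaches A, and 4 semitones makes it A#5.
A major third up from E5 gives G#5.
G#4: a third up reaches B, and 4 semitones makes it B#4.
F4: a third up reaches A, and 4 semitones makes it A4.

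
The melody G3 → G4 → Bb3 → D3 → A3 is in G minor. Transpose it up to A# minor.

A#3 A#4 C#4 E#3 B#3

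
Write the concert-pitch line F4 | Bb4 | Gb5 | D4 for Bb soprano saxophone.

G4 C5 Ab5 E4

The Bb soprano saxophone sounds a major second below written, so the written part must be a major second above concert — transpose each note up.
F4 -> G4
Bb4 -> C5
Gb5 -> Ab5
D4 -> E4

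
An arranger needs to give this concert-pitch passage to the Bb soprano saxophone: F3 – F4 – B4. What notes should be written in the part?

G3 G4 C#5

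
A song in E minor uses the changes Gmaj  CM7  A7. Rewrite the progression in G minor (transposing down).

Bbmaj EbM7 C7

E minor down to G minor is a major sixth; each chord root moves by that interval while the quality stays the same.
Gmaj: root G down a major sixth → Bb, giving Bbmaj.
CM7: root C down a major sixth → Eb, giving EbM7.
A7: root A down a major sixth → C, giving C7.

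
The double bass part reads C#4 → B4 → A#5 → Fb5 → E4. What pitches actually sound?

C#3 B3 A#4 Fb4 E3

Written C4 on the double bass sounds as C3, a perfect octave lower; apply that shift to every note.
C#4 gives C#3
B4 gives B3
A#5 gives A#4
Fb5 gives Fb4
E4 gives E3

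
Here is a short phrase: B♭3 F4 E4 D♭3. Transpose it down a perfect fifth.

Eb3 Bb3 A3 Gb2

Bb3 gives Eb3
F4 gives Bb3
E4 gives A3
Db3 gives Gb2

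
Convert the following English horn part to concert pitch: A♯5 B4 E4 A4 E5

Written C4 on the English horn sounds as F3, a perfect fifth lower; apply that shift to every note.
A#5 to D#5
B4 to E4
E4 to A3
A4 to D4
E5 to A4

D#5 E4 A3 D4 A4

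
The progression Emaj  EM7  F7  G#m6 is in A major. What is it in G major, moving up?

A major up to G major is a minor seventh; each chord root moves by that interval while the quality stays the same.
Emaj: root E up a minor seventh → D, giving Dmaj.
EM7: root E up a minor seventh → D, giving DM7.
F7: root F up a minor seventh → Eb, giving Eb7.
G#m6: root G# up a minor seventh → F#, giving F#m6.

Dmaj DM7 Eb7 F#m6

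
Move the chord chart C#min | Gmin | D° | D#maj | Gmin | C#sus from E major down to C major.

Amin Ebmin Bb° Bmaj Ebmin Asus

E major down to C major is a major third; each chord root moves by that interval while the quality stays the same.
C#min: root C# down a major third → A, giving Amin.
Gmin: root G down a major third → Eb, giving Ebmin.
D°: root D down a major third → Bb, giving Bb°.
D#maj: root D# down a major third → B, giving Bmaj.
Gmin: root G down a major third → Eb, giving Ebmin.
C#sus: root C# down a major third → A, giving Asus.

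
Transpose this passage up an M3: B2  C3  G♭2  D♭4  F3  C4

B2 up a major third is D#3.
C3: a third up reaches E, and 4 semitones makes it E3.
Gb2: a third up reaches B, and 4 semitones makes it Bb2.
A major third up from Db4 gives F4.
A major third up from F3 gives A3.
C4 up a major third is E4.

D#3 E3 Bb2 F4 A3 E4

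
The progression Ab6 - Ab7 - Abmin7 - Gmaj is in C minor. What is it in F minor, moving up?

C minor up to F minor is a perfect fourth; each chord root moves by that interval while the quality stays the same.
Ab6: root Ab up a perfect fourth → Db, giving Db6.
Ab7: root Ab up a perfect fourth → Db, giving Db7.
Abmin7: root Ab up a perfect fourth → Db, giving Dbmin7.
Gmaj: root G up a perfect fourth → C, giving Cmaj.

Db6 Db7 Dbmin7 Cmaj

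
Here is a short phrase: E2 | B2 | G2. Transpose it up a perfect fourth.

A2 E3 C3

A perfect fourth up from E2 gives A2.
A perfect fourth up from B2 gives E3.
A perfect fourth up from G2 gives C3.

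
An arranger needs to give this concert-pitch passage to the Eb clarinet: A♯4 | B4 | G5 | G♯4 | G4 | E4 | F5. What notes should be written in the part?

F##4 G#4 E5 E#4 E4 C#4 D5

The Eb clarinet sounds a minor third above written, so the written part must be a minor third below concert — transpose each note down.
A#4 to F##4
B4 to G#4
G5 to E5
G#4 to E#4
G4 to E4
E4 to C#4
F5 to D5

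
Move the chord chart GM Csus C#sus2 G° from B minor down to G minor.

EbM Absus Asus2 Eb°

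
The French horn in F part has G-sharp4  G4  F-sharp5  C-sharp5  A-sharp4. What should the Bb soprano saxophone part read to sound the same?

D#4 D4 C#5 G#4 E#4

First find concert pitch: the French horn in F sounds a perfect fifth below written, so G-sharp4 G4 F-sharp5 C-sharp5 A-sharp4 sounds C#4 C4 B4 F#4 D#4.
Then write for Bb soprano saxophone: it sounds a major second below written, so the part must be a major second above concert.
C#4 → D#4
C4 → D4
B4 → C#5
F#4 → G#4
D#4 → E#4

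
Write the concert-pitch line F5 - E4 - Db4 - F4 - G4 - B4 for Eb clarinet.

The Eb clarinet sounds a minor third above written, so the written part must be a minor third below concert — transpose each note down.
F5 -> D5
E4 -> C#4
Db4 -> Bb3
F4 -> D4
G4 -> E4
B4 -> G#4

D5 C#4 Bb3 D4 E4 G#4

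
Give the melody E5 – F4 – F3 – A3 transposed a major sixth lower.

G4 Ab3 Ab2 C3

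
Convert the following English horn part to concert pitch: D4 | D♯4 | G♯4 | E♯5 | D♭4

G3 G#3 C#4 A#4 Gb3

Written C4 on the English horn sounds as F3, a perfect fifth lower; apply that shift to every note.
D4 becomes G3
D#4 becomes G#3
G#4 becomes C#4
E#5 becomes A#4
Db4 becomes Gb3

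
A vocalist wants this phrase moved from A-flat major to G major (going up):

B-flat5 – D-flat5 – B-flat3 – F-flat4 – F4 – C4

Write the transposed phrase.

A-flat major to G major up is a major seventh, so every note moves up by that interval.
Bb5 to A6
Db5 to C6
Bb3 to A4
Fb4 to Eb5
F4 to E5
C4 to B4

A6 C6 A4 Eb5 E5 B4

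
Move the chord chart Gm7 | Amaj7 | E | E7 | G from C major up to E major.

Bm7 C#maj7 G# G#7 B

C major up to E major is a major third; each chord root moves by that interval while the quality stays the same.
Gm7: root G up a major third → B, giving Bm7.
Amaj7: root A up a major third → C#, giving C#maj7.
E: root E up a major third → G#, giving G#.
E7: root E up a major third → G#, giving G#7.
G: root G up a major third → B, giving B.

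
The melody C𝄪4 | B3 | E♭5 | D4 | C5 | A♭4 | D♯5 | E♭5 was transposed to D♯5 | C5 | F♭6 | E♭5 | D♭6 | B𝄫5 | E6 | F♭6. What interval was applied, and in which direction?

Take the first pair: C##4 → D#5. C to D spans 9 letter names, so the interval is some kind of ninth.
C##4 to D#5 is 13 semitones, which makes it a minor ninth; the second version is higher, so the direction is up.
Checking another pair — Eb5 → Fb6 — gives the same interval.

up a minor ninth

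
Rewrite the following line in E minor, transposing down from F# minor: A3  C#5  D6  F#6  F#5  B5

G3 B4 C6 E6 E5 A5

F# minor to E minor down is a major second, so every note moves down by that interval.
A3 to G3
C#5 to B4
D6 to C6
F#6 to E6
F#5 to E5
B5 to A5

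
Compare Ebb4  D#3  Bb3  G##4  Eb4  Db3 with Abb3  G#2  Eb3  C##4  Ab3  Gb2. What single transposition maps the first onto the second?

down a perfect fifth

From Ebb4 to Abb3 is 5 letter names — a fifth of some quality.
Abb3 to Ebb4 is 7 semitones, which makes it a perfect fifth; the second version is lower, so the direction is down.
Checking another pair — Db3 → Gb2 — gives the same interval.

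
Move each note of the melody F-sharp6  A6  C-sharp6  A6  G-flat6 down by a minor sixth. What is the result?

A#5 C#6 E#5 C#6 Bb5

A minor sixth down from F#6 gives A#5.
A minor sixth down from A6 gives C#6.
C#6: a sixth down reaches E, and 8 semitones makes it E#5.
A minor sixth down from A6 gives C#6.
Gb6 down a minor sixth is Bb5.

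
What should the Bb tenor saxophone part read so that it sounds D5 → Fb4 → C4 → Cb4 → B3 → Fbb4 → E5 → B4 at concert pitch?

E6 Gb5 D5 Db5 C#5 Gbb5 F#6 C#6

The Bb tenor saxophone sounds a major ninth below written, so the written part must be a major ninth above concert — transpose each note up.
D5 gives E6
Fb4 gives Gb5
C4 gives D5
Cb4 gives Db5
B3 gives C#5
Fbb4 gives Gbb5
E5 gives F#6
B4 gives C#6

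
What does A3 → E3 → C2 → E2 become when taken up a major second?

A3 gives B3
E3 gives F#3
C2 gives D2
E2 gives F#2

B3 F#3 D2 F#2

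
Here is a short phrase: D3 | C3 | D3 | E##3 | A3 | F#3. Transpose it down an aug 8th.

Db2 Cb2 Db2 E#2 Ab2 F2

D3 down an augmented octave is Db2.
C3: an octave down reaches C, and 13 semitones makes it Cb2.
D3: an octave down reaches D, and 13 semitones makes it Db2.
An augmented octave down from E##3 gives E#2.
An augmented octave down from A3 gives Ab2.
An augmented octave down from F#3 gives F2.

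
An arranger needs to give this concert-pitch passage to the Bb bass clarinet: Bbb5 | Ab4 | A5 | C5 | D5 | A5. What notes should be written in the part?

Cb7 Bb5 B6 D6 E6 B6

Written C4 sounds as Bb2 on the Bb bass clarinet, so concert pitches are written a major ninth up.
Bbb5 → Cb7
Ab4 → Bb5
A5 → B6
C5 → D6
D5 → E6
A5 → B6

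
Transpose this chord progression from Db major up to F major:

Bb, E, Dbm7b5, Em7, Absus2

D G# Fm7b5 G#m7 Csus2

Db major up to F major is a major third; each chord root moves by that interval while the quality stays the same.
Bb: root Bb up a major third → D, giving D.
E: root E up a major third → G#, giving G#.
Dbm7b5: root Db up a major third → F, giving Fm7b5.
Em7: root E up a major third → G#, giving G#m7.
Absus2: root Ab up a major third → C, giving Csus2.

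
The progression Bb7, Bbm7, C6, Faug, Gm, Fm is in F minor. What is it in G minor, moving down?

C7 Cm7 D6 Gaug Am Gm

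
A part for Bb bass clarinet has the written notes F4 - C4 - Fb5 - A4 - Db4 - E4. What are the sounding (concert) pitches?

Eb3 Bb2 Ebb4 G3 Cb3 D3

The Bb bass clarinet sounds a major ninth below written, so transpose each written note down a major ninth.
F4 → Eb3
C4 → Bb2
Fb5 → Ebb4
A4 → G3
Db4 → Cb3
E4 → D3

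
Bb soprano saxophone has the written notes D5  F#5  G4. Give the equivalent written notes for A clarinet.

First find concert pitch: the Bb soprano saxophone sounds a major second below written, so D5 F#5 G4 sounds C5 E5 F4.
Then write for A clarinet: it sounds a minor third below written, so the part must be a minor third above concert.
C5 → Eb5
E5 → G5
F4 → Ab4

Eb5 G5 Ab4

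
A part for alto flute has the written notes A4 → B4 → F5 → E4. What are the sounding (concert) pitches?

The alto flute sounds a perfect fourth below written, so transpose each written note down a perfect fourth.
A4 gives E4
B4 gives F#4
F5 gives C5
E4 gives B3

E4 F#4 C5 B3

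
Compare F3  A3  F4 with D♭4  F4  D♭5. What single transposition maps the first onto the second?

up a minor sixth

From F3 to Db4 is 6 letter names — a sixth of some quality.
F3 to Db4 is 8 semitones, which makes it a minor sixth; the second version is higher, so the direction is up.
Checking another pair — F4 → Db5 — gives the same interval.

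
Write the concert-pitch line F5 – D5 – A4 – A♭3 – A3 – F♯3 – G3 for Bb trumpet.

G5 E5 B4 Bb3 B3 G#3 A3

The Bb trumpet sounds a major second below written, so the written part must be a major second above concert — transpose each note up.
F5 to G5
D5 to E5
A4 to B4
Ab3 to Bb3
A3 to B3
F#3 to G#3
G3 to A3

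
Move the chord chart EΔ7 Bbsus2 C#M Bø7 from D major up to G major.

D major up to G major is a perfect fourth; each chord root moves by that interval while the quality stays the same.
EΔ7: root E up a perfect fourth → A, giving AΔ7.
Bbsus2: root Bb up a perfect fourth → Eb, giving Ebsus2.
C#M: root C# up a perfect fourth → F#, giving F#M.
Bø7: root B up a perfect fourth → E, giving Eø7.

AΔ7 Ebsus2 F#M Eø7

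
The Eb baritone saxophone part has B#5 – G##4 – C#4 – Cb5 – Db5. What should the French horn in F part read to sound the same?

A#4 F##3 B2 Bbb3 Cb4

First find concert pitch: the Eb baritone saxophone sounds a major thirteenth below written, so B#5 G##4 C#4 Cb5 Db5 sounds D#4 B#2 E2 Ebb3 Fb3.
Then write for French horn in F: it sounds a perfect fifth below written, so the part must be a perfect fifth above concert.
D#4 → A#4
B#2 → F##3
E2 → B2
Ebb3 → Bbb3
Fb3 → Cb4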